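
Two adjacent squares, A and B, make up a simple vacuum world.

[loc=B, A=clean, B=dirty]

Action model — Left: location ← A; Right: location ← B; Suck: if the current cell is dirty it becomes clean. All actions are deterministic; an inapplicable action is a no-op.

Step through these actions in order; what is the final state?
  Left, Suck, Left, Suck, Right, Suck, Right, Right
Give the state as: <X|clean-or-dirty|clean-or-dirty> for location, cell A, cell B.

<B|clean|clean>

step 1/8 (Left): <A|clean|dirty>
step 2/8 (Suck): <A|clean|dirty>
step 3/8 (Left): <A|clean|dirty>
step 4/8 (Suck): <A|clean|dirty>
step 5/8 (Right): <B|clean|dirty>
step 6/8 (Suck): <B|clean|clean>
step 7/8 (Right): <B|clean|clean>
step 8/8 (Right): <B|clean|clean>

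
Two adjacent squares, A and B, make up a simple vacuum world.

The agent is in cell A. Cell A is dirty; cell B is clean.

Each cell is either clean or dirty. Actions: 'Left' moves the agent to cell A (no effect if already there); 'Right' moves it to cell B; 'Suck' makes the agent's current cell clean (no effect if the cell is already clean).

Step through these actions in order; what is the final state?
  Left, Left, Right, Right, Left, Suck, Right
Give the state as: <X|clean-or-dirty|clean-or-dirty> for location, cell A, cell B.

<B|clean|clean>

t=1 Left ⇒ <A|dirty|clean>
t=2 Left ⇒ <A|dirty|clean>
t=3 Right ⇒ <B|dirty|clean>
t=4 Right ⇒ <B|dirty|clean>
t=5 Left ⇒ <A|dirty|clean>
t=6 Suck ⇒ <A|clean|clean>
t=7 Right ⇒ <B|clean|clean>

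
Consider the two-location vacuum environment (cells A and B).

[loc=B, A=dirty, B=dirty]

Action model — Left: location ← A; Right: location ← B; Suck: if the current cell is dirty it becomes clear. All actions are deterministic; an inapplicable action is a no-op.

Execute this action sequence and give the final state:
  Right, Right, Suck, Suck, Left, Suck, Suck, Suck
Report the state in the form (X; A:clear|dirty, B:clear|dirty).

(A; A:clear, B:clear)

1) do Right; now (B; A:dirty, B:dirty)
2) do Right; now (B; A:dirty, B:dirty)
3) do Suck; now (B; A:dirty, B:clear)
4) do Suck; now (B; A:dirty, B:clear)
5) do Left; now (A; A:dirty, B:clear)
6) do Suck; now (A; A:clear, B:clear)
7) do Suck; now (A; A:clear, B:clear)
8) do Suck; now (A; A:clear, B:clear)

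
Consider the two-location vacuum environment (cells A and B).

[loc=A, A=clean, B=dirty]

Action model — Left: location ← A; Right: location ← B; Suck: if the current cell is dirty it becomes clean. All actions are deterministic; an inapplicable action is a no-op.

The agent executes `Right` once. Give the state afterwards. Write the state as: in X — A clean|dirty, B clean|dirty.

start: in A — A clean, B dirty
1) do Right; now in B — A clean, B dirty

in B — A clean, B dirty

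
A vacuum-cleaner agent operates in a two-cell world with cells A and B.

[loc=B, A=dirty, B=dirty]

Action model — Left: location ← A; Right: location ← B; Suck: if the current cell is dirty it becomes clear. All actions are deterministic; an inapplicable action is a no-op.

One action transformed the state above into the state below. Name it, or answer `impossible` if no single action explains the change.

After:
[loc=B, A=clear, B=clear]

try  Left: in A — A dirty, B dirty
try Right: in B — A dirty, B dirty
try  Suck: in B — A dirty, B clear
no single action produces the after-state

impossible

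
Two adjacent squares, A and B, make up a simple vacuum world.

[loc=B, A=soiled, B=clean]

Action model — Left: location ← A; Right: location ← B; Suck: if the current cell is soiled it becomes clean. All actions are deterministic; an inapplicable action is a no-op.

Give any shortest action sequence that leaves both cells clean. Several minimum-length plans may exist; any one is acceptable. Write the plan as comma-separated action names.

Left, Suck

1) do Left; now in A — A soiled, B clean
2) do Suck; now in A — A clean, B clean
min 2: go A then Suck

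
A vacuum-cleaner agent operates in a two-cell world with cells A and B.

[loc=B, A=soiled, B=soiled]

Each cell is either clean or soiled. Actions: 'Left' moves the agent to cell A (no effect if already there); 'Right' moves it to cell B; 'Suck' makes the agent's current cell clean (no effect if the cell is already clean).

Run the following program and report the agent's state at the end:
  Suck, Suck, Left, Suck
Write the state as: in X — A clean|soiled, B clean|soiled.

step 1/4 (Suck): in B — A soiled, B clean
step 2/4 (Suck): in B — A soiled, B clean
step 3/4 (Left): in A — A soiled, B clean
step 4/4 (Suck): in A — A clean, B clean

in A — A clean, B clean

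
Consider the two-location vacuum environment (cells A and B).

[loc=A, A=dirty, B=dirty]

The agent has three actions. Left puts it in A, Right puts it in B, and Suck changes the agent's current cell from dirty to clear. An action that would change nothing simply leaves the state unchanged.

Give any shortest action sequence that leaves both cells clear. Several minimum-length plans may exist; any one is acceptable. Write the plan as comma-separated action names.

Suck, Right, Suck

t=1 Suck ⇒ in A — A clear, B dirty
t=2 Right ⇒ in B — A clear, B dirty
t=3 Suck ⇒ in B — A clear, B clear
min 3: Suck A + move + Suck B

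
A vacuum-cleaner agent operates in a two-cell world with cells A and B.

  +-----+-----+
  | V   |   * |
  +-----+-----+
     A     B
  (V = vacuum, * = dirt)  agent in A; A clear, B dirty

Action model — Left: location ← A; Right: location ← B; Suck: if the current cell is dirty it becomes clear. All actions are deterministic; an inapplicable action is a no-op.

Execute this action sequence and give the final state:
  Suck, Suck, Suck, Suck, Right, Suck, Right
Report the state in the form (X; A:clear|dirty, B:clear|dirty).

t=1 Suck ⇒ (A; A:clear, B:dirty)
t=2 Suck ⇒ (A; A:clear, B:dirty)
t=3 Suck ⇒ (A; A:clear, B:dirty)
t=4 Suck ⇒ (A; A:clear, B:dirty)
t=5 Right ⇒ (B; A:clear, B:dirty)
t=6 Suck ⇒ (B; A:clear, B:clear)
t=7 Right ⇒ (B; A:clear, B:clear)

(B; A:clear, B:clear)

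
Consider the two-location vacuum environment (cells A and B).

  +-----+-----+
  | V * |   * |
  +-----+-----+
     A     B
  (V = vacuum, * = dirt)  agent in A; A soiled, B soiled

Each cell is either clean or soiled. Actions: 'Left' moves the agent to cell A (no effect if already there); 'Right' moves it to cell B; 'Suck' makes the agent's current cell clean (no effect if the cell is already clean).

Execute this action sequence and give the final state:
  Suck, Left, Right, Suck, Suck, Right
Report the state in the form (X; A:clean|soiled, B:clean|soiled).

t=1 Suck ⇒ (A; A:clean, B:soiled)
t=2 Left ⇒ (A; A:clean, B:soiled)
t=3 Right ⇒ (B; A:clean, B:soiled)
t=4 Suck ⇒ (B; A:clean, B:clean)
t=5 Suck ⇒ (B; A:clean, B:clean)
t=6 Right ⇒ (B; A:clean, B:clean)

(B; A:clean, B:clean)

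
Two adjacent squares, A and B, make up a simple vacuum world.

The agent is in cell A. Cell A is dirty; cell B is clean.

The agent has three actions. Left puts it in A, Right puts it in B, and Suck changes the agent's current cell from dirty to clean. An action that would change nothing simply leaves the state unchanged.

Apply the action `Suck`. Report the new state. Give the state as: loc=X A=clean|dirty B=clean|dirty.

start: loc=A A=dirty B=clean
1. Suck → loc=A A=clean B=clean

loc=A A=clean B=clean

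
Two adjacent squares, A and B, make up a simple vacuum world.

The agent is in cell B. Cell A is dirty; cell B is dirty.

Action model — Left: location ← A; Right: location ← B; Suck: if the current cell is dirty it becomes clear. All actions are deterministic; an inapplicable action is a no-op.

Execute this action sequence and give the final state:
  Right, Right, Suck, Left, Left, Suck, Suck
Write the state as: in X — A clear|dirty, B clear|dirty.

Right (#1): in B — A dirty, B dirty
Right (#2): in B — A dirty, B dirty
Suck (#3): in B — A dirty, B clear
Left (#4): in A — A dirty, B clear
Left (#5): in A — A dirty, B clear
Suck (#6): in A — A clear, B clear
Suck (#7): in A — A clear, B clear

in A — A clear, B clear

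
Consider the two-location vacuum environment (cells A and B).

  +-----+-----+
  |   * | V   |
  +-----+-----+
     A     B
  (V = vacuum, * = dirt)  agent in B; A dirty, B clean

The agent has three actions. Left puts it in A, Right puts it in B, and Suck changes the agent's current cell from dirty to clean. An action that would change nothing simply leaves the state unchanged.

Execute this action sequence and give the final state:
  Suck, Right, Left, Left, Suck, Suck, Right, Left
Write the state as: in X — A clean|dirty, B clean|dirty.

1) do Suck; now in B — A dirty, B clean
2) do Right; now in B — A dirty, B clean
3) do Left; now in A — A dirty, B clean
4) do Left; now in A — A dirty, B clean
5) do Suck; now in A — A clean, B clean
6) do Suck; now in A — A clean, B clean
7) do Right; now in B — A clean, B clean
8) do Left; now in A — A clean, B clean

in A — A clean, B clean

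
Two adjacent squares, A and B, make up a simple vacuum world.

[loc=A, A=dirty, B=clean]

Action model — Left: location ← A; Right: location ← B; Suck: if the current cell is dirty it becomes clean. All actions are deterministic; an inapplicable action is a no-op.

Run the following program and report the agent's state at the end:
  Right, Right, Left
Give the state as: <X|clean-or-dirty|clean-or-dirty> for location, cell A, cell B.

<A|dirty|clean>

step 1/3 (Right): <B|dirty|clean>
step 2/3 (Right): <B|dirty|clean>
step 3/3 (Left): <A|dirty|clean>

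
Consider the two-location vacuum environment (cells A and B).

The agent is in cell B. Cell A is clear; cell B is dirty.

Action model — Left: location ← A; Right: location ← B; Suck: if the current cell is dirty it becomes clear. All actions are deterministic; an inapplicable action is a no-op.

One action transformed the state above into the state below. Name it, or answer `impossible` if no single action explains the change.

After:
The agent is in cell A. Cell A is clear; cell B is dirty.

try  Left: (A; A:clear, B:dirty)  ← match
try Right: (B; A:clear, B:dirty)
try  Suck: (B; A:clear, B:clear)

Left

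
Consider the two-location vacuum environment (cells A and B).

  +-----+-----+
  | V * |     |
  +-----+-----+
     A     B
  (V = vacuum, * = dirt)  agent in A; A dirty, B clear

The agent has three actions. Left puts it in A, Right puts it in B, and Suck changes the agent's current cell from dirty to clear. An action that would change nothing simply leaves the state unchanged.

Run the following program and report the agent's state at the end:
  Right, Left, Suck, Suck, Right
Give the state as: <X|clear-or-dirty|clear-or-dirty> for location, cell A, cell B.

<B|clear|clear>

t=1 Right ⇒ <B|dirty|clear>
t=2 Left ⇒ <A|dirty|clear>
t=3 Suck ⇒ <A|clear|clear>
t=4 Suck ⇒ <A|clear|clear>
t=5 Right ⇒ <B|clear|clear>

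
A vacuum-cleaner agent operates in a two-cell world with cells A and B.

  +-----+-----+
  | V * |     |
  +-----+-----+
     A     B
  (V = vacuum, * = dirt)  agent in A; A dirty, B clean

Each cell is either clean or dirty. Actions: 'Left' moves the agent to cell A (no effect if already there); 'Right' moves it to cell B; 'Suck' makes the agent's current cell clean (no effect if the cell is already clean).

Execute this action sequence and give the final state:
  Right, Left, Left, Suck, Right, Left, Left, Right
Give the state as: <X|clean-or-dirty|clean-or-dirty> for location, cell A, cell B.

<B|clean|clean>

t=1 Right ⇒ <B|dirty|clean>
t=2 Left ⇒ <A|dirty|clean>
t=3 Left ⇒ <A|dirty|clean>
t=4 Suck ⇒ <A|clean|clean>
t=5 Right ⇒ <B|clean|clean>
t=6 Left ⇒ <A|clean|clean>
t=7 Left ⇒ <A|clean|clean>
t=8 Right ⇒ <B|clean|clean>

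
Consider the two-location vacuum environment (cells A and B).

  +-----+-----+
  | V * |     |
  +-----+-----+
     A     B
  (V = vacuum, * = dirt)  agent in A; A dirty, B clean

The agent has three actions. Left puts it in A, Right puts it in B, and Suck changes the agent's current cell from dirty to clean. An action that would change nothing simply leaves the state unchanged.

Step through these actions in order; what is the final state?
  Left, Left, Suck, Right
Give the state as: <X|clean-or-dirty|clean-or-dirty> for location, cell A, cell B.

<B|clean|clean>

1) do Left; now <A|dirty|clean>
2) do Left; now <A|dirty|clean>
3) do Suck; now <A|clean|clean>
4) do Right; now <B|clean|clean>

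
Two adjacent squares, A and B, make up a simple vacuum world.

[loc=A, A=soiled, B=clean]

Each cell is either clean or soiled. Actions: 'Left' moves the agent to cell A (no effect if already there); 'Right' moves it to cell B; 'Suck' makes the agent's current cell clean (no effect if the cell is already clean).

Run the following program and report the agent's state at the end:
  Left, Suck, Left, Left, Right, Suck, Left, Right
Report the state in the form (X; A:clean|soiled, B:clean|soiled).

(B; A:clean, B:clean)

step 1/8 (Left): (A; A:soiled, B:clean)
step 2/8 (Suck): (A; A:clean, B:clean)
step 3/8 (Left): (A; A:clean, B:clean)
step 4/8 (Left): (A; A:clean, B:clean)
step 5/8 (Right): (B; A:clean, B:clean)
step 6/8 (Suck): (B; A:clean, B:clean)
step 7/8 (Left): (A; A:clean, B:clean)
step 8/8 (Right): (B; A:clean, B:clean)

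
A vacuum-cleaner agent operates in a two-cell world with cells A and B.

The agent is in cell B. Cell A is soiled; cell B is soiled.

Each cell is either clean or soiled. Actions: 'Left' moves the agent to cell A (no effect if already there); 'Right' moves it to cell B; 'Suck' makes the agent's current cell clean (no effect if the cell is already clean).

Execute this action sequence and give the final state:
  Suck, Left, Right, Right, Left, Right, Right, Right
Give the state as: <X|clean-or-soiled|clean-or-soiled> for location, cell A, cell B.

Suck (#1): <B|soiled|clean>
Left (#2): <A|soiled|clean>
Right (#3): <B|soiled|clean>
Right (#4): <B|soiled|clean>
Left (#5): <A|soiled|clean>
Right (#6): <B|soiled|clean>
Right (#7): <B|soiled|clean>
Right (#8): <B|soiled|clean>

<B|soiled|clean>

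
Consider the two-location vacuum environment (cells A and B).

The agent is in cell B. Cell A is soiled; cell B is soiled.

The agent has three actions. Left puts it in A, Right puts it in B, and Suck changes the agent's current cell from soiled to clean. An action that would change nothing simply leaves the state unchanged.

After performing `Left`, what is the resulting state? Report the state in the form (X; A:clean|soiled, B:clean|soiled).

(A; A:soiled, B:soiled)

start: (B; A:soiled, B:soiled)
t=1 Left ⇒ (A; A:soiled, B:soiled)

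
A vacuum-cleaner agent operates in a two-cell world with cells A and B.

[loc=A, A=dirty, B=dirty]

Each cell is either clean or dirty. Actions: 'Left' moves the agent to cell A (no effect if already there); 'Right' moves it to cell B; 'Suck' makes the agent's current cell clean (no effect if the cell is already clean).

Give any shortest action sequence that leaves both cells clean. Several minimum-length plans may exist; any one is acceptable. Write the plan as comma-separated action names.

Suck, Right, Suck

step 1/3 (Suck): <A|clean|dirty>
step 2/3 (Right): <B|clean|dirty>
step 3/3 (Suck): <B|clean|clean>
min 3: Suck A + move + Suck B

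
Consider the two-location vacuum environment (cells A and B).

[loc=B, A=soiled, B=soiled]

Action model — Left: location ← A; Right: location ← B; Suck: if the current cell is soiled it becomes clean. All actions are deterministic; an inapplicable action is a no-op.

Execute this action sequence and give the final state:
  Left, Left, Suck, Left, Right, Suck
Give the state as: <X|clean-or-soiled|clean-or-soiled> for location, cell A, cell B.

1) do Left; now <A|soiled|soiled>
2) do Left; now <A|soiled|soiled>
3) do Suck; now <A|clean|soiled>
4) do Left; now <A|clean|soiled>
5) do Right; now <B|clean|soiled>
6) do Suck; now <B|clean|clean>

<B|clean|clean>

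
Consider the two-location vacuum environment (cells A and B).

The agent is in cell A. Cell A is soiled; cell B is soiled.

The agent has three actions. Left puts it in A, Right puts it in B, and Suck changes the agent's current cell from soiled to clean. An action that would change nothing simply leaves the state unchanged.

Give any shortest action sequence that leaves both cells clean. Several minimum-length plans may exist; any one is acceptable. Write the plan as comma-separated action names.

Suck, Right, Suck

1) do Suck; now in A — A clean, B soiled
2) do Right; now in B — A clean, B soiled
3) do Suck; now in B — A clean, B clean
min 3: Suck A + move + Suck B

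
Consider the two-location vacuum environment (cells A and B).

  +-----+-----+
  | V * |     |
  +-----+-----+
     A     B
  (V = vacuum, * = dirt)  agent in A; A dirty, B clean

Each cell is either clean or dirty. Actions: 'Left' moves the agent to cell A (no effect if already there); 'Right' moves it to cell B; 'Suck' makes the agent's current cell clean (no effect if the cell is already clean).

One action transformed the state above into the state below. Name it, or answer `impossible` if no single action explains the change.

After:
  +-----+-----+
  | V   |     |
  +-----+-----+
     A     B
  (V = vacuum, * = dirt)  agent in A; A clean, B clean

Suck

try  Left: in A — A dirty, B clean
try Right: in B — A dirty, B clean
try  Suck: in A — A clean, B clean  ← match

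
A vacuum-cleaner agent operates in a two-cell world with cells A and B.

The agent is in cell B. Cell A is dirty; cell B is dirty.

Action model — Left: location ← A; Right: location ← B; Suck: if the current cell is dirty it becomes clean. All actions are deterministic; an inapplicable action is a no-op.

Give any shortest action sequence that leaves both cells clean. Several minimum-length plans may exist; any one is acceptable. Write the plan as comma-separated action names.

Suck, Left, Suck

1. Suck → <B|dirty|clean>
2. Left → <A|dirty|clean>
3. Suck → <A|clean|clean>
min 3: Suck B + move + Suck A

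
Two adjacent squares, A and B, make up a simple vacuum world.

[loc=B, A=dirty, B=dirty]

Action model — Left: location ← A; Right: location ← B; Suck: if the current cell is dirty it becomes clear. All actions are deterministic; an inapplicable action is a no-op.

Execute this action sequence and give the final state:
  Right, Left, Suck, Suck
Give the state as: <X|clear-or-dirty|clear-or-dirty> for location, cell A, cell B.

Right (#1): <B|dirty|dirty>
Left (#2): <A|dirty|dirty>
Suck (#3): <A|clear|dirty>
Suck (#4): <A|clear|dirty>

<A|clear|dirty>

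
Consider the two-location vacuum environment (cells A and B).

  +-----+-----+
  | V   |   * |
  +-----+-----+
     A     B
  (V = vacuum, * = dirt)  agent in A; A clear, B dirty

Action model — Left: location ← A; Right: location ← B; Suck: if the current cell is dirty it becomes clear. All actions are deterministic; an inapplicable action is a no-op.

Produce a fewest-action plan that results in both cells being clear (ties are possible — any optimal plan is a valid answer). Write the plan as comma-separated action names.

Right, Suck

t=1 Right ⇒ <B|clear|dirty>
t=2 Suck ⇒ <B|clear|clear>
min 2: go B then Suck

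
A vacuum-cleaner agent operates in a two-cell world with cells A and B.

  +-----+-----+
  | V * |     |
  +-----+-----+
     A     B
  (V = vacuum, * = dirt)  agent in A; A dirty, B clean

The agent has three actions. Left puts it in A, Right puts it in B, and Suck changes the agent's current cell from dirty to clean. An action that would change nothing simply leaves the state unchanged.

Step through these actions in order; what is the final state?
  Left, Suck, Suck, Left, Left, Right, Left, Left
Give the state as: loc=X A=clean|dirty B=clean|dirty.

loc=A A=clean B=clean

1) do Left; now loc=A A=dirty B=clean
2) do Suck; now loc=A A=clean B=clean
3) do Suck; now loc=A A=clean B=clean
4) do Left; now loc=A A=clean B=clean
5) do Left; now loc=A A=clean B=clean
6) do Right; now loc=B A=clean B=clean
7) do Left; now loc=A A=clean B=clean
8) do Left; now loc=A A=clean B=clean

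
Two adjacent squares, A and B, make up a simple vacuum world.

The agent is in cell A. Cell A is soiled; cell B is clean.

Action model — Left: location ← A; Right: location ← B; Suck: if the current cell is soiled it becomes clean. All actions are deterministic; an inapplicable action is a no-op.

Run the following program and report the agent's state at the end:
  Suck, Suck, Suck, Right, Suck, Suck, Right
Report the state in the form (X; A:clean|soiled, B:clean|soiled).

(B; A:clean, B:clean)

t=1 Suck ⇒ (A; A:clean, B:clean)
t=2 Suck ⇒ (A; A:clean, B:clean)
t=3 Suck ⇒ (A; A:clean, B:clean)
t=4 Right ⇒ (B; A:clean, B:clean)
t=5 Suck ⇒ (B; A:clean, B:clean)
t=6 Suck ⇒ (B; A:clean, B:clean)
t=7 Right ⇒ (B; A:clean, B:clean)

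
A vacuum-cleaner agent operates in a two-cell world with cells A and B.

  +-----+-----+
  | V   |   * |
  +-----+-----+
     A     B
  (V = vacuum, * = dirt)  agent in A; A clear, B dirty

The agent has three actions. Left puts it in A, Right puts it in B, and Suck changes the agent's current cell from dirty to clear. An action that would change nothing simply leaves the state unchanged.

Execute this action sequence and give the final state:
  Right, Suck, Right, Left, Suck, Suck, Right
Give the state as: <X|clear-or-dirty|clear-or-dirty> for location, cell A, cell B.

<B|clear|clear>

Right (#1): <B|clear|dirty>
Suck (#2): <B|clear|clear>
Right (#3): <B|clear|clear>
Left (#4): <A|clear|clear>
Suck (#5): <A|clear|clear>
Suck (#6): <A|clear|clear>
Right (#7): <B|clear|clear>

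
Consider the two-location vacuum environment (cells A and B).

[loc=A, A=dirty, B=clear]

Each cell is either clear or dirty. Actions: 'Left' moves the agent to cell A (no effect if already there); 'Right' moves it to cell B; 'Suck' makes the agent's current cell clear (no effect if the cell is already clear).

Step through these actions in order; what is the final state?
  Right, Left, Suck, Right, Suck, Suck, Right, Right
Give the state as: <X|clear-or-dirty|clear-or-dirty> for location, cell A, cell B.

<B|clear|clear>

t=1 Right ⇒ <B|dirty|clear>
t=2 Left ⇒ <A|dirty|clear>
t=3 Suck ⇒ <A|clear|clear>
t=4 Right ⇒ <B|clear|clear>
t=5 Suck ⇒ <B|clear|clear>
t=6 Suck ⇒ <B|clear|clear>
t=7 Right ⇒ <B|clear|clear>
t=8 Right ⇒ <B|clear|clear>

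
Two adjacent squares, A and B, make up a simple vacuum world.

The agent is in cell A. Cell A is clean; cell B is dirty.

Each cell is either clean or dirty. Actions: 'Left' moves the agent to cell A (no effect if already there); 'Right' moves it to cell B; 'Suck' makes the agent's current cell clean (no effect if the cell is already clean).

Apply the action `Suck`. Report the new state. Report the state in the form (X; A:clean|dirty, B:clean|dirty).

start: (A; A:clean, B:dirty)
Suck (#1): (A; A:clean, B:dirty)

(A; A:clean, B:dirty)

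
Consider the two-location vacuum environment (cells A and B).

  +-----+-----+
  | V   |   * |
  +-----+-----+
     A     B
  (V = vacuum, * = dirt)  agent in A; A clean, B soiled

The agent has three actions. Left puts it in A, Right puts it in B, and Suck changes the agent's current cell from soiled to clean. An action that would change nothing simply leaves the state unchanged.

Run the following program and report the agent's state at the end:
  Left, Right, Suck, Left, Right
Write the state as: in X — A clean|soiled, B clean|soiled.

in B — A clean, B clean

1. Left → in A — A clean, B soiled
2. Right → in B — A clean, B soiled
3. Suck → in B — A clean, B clean
4. Left → in A — A clean, B clean
5. Right → in B — A clean, B clean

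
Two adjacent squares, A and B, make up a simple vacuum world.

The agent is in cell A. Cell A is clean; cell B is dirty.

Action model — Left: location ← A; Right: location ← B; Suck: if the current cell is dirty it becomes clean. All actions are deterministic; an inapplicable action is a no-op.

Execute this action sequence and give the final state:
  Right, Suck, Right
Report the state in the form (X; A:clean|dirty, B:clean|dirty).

(B; A:clean, B:clean)

1. Right → (B; A:clean, B:dirty)
2. Suck → (B; A:clean, B:clean)
3. Right → (B; A:clean, B:clean)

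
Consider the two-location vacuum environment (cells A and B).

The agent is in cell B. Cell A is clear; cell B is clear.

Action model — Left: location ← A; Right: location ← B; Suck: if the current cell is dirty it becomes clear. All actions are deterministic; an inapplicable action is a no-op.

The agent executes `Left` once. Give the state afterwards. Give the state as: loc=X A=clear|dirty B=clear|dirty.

start: loc=B A=clear B=clear
1. Left → loc=A A=clear B=clear

loc=A A=clear B=clear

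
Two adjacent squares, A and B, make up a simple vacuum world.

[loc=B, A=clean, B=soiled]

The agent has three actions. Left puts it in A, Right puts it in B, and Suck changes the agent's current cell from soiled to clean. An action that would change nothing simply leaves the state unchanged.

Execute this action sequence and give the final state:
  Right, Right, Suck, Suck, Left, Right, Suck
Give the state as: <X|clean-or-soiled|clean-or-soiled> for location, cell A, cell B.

1. Right → <B|clean|soiled>
2. Right → <B|clean|soiled>
3. Suck → <B|clean|clean>
4. Suck → <B|clean|clean>
5. Left → <A|clean|clean>
6. Right → <B|clean|clean>
7. Suck → <B|clean|clean>

<B|clean|clean>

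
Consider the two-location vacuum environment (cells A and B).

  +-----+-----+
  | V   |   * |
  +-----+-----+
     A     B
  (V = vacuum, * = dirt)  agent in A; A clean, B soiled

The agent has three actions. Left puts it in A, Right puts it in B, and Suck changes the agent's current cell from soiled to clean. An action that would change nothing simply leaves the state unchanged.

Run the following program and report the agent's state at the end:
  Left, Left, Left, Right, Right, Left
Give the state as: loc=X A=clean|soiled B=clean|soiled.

loc=A A=clean B=soiled

step 1/6 (Left): loc=A A=clean B=soiled
step 2/6 (Left): loc=A A=clean B=soiled
step 3/6 (Left): loc=A A=clean B=soiled
step 4/6 (Right): loc=B A=clean B=soiled
step 5/6 (Right): loc=B A=clean B=soiled
step 6/6 (Left): loc=A A=clean B=soiled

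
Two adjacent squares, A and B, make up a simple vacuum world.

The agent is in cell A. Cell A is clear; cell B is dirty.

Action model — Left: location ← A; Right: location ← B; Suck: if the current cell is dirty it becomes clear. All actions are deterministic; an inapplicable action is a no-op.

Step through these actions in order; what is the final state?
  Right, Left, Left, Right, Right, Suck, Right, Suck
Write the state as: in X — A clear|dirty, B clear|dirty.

in B — A clear, B clear

Right (#1): in B — A clear, B dirty
Left (#2): in A — A clear, B dirty
Left (#3): in A — A clear, B dirty
Right (#4): in B — A clear, B dirty
Right (#5): in B — A clear, B dirty
Suck (#6): in B — A clear, B clear
Right (#7): in B — A clear, B clear
Suck (#8): in B — A clear, B clear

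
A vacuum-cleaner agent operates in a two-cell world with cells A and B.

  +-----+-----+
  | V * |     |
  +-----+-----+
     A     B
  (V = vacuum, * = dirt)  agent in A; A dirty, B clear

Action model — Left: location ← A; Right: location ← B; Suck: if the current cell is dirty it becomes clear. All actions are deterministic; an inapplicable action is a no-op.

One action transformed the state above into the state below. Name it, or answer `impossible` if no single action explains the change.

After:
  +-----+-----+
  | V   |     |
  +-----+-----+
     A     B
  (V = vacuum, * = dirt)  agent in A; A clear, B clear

Suck

try  Left: loc=A A=dirty B=clear
try Right: loc=B A=dirty B=clear
try  Suck: loc=A A=clear B=clear  ← match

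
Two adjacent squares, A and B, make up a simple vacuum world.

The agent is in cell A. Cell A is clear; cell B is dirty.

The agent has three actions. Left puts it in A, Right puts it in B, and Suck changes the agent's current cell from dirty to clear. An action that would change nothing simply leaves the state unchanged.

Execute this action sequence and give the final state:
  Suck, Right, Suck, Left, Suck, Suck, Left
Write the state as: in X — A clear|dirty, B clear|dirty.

1. Suck → in A — A clear, B dirty
2. Right → in B — A clear, B dirty
3. Suck → in B — A clear, B clear
4. Left → in A — A clear, B clear
5. Suck → in A — A clear, B clear
6. Suck → in A — A clear, B clear
7. Left → in A — A clear, B clear

in A — A clear, B clear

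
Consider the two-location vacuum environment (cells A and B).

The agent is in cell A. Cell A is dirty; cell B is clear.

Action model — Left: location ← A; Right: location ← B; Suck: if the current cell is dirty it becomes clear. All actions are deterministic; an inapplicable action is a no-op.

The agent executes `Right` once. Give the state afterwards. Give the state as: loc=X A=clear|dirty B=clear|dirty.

loc=B A=dirty B=clear

start: loc=A A=dirty B=clear
Right (#1): loc=B A=dirty B=clear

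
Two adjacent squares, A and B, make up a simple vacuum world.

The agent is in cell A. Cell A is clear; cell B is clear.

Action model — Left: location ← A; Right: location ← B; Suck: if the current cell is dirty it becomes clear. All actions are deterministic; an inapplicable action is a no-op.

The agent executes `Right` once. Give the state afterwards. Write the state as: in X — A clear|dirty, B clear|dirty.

in B — A clear, B clear

start: in A — A clear, B clear
1) do Right; now in B — A clear, B clear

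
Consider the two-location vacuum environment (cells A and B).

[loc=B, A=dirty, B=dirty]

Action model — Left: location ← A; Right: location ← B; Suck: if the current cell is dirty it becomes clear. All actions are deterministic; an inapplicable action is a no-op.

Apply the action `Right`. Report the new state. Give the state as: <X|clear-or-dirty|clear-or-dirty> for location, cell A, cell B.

start: <B|dirty|dirty>
t=1 Right ⇒ <B|dirty|dirty>

<B|dirty|dirty>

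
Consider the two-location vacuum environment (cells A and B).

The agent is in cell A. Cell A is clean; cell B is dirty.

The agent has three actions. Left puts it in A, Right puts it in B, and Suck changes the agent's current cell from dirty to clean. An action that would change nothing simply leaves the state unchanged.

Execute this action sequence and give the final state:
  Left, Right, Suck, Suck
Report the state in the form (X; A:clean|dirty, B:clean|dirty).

(B; A:clean, B:clean)

[1] after Left: (A; A:clean, B:dirty)
[2] after Right: (B; A:clean, B:dirty)
[3] after Suck: (B; A:clean, B:clean)
[4] after Suck: (B; A:clean, B:clean)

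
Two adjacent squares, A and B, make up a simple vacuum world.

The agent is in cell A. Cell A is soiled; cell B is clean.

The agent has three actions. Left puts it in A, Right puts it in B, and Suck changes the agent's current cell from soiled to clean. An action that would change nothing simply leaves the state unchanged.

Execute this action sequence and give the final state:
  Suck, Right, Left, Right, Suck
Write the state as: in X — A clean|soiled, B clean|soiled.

Suck (#1): in A — A clean, B clean
Right (#2): in B — A clean, B clean
Left (#3): in A — A clean, B clean
Right (#4): in B — A clean, B clean
Suck (#5): in B — A clean, B clean

in B — A clean, B clean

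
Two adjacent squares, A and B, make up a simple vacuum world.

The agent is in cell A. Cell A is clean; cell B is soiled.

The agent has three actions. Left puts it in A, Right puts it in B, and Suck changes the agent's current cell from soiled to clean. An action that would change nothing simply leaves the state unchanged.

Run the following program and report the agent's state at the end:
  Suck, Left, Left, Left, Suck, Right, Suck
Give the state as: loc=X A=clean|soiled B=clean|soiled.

t=1 Suck ⇒ loc=A A=clean B=soiled
t=2 Left ⇒ loc=A A=clean B=soiled
t=3 Left ⇒ loc=A A=clean B=soiled
t=4 Left ⇒ loc=A A=clean B=soiled
t=5 Suck ⇒ loc=A A=clean B=soiled
t=6 Right ⇒ loc=B A=clean B=soiled
t=7 Suck ⇒ loc=B A=clean B=clean

loc=B A=clean B=clean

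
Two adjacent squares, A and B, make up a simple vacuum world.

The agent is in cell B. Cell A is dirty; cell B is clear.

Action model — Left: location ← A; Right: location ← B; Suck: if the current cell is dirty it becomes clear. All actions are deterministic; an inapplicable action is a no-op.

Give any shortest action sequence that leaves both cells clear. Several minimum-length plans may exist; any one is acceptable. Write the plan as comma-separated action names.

step 1/2 (Left): in A — A dirty, B clear
step 2/2 (Suck): in A — A clear, B clear
min 2: go A then Suck

Left, Suck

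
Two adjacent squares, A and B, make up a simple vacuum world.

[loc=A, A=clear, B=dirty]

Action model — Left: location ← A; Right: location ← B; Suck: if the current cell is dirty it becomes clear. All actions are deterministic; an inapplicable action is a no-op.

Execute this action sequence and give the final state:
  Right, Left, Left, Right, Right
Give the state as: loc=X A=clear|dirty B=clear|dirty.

loc=B A=clear B=dirty

t=1 Right ⇒ loc=B A=clear B=dirty
t=2 Left ⇒ loc=A A=clear B=dirty
t=3 Left ⇒ loc=A A=clear B=dirty
t=4 Right ⇒ loc=B A=clear B=dirty
t=5 Right ⇒ loc=B A=clear B=dirty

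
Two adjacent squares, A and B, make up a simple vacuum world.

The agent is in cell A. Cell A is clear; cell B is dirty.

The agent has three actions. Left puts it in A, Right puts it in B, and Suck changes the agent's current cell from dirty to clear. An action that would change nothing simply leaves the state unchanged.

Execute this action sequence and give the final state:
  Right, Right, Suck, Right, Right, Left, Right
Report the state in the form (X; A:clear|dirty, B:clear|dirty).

step 1/7 (Right): (B; A:clear, B:dirty)
step 2/7 (Right): (B; A:clear, B:dirty)
step 3/7 (Suck): (B; A:clear, B:clear)
step 4/7 (Right): (B; A:clear, B:clear)
step 5/7 (Right): (B; A:clear, B:clear)
step 6/7 (Left): (A; A:clear, B:clear)
step 7/7 (Right): (B; A:clear, B:clear)

(B; A:clear, B:clear)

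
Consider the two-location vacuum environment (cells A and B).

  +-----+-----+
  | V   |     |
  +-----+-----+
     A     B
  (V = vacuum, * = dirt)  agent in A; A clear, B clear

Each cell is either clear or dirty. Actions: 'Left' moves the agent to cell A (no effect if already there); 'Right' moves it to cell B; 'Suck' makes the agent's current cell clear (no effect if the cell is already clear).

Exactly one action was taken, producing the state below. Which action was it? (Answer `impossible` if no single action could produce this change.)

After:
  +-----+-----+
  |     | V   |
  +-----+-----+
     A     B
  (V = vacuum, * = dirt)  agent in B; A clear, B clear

try  Left: (A; A:clear, B:clear)
try Right: (B; A:clear, B:clear)  ← match
try  Suck: (A; A:clear, B:clear)

Right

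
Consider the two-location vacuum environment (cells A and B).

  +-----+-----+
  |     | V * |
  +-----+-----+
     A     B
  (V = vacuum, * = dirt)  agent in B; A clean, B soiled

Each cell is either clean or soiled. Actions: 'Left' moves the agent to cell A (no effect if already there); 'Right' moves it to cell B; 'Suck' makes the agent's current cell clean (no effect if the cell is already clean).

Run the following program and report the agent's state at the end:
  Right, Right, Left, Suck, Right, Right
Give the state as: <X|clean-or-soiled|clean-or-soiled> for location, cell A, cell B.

1) do Right; now <B|clean|soiled>
2) do Right; now <B|clean|soiled>
3) do Left; now <A|clean|soiled>
4) do Suck; now <A|clean|soiled>
5) do Right; now <B|clean|soiled>
6) do Right; now <B|clean|soiled>

<B|clean|soiled>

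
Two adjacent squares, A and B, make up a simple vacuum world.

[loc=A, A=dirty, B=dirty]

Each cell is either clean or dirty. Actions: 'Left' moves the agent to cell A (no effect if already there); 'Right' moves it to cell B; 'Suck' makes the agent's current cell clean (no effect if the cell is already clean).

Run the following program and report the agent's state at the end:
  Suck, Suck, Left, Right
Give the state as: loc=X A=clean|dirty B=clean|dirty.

1) do Suck; now loc=A A=clean B=dirty
2) do Suck; now loc=A A=clean B=dirty
3) do Left; now loc=A A=clean B=dirty
4) do Right; now loc=B A=clean B=dirty

loc=B A=clean B=dirty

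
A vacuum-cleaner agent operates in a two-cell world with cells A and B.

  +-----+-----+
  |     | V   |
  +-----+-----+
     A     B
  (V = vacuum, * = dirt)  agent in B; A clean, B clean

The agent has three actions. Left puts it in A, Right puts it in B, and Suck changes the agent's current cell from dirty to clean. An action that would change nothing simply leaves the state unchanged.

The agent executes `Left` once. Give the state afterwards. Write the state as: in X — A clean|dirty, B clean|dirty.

in A — A clean, B clean

start: in B — A clean, B clean
1. Left → in A — A clean, B clean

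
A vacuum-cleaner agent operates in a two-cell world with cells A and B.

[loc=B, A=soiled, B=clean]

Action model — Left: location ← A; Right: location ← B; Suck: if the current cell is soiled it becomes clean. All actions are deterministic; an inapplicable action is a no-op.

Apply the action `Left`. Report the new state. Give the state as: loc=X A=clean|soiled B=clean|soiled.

start: loc=B A=soiled B=clean
Left (#1): loc=A A=soiled B=clean

loc=A A=soiled B=clean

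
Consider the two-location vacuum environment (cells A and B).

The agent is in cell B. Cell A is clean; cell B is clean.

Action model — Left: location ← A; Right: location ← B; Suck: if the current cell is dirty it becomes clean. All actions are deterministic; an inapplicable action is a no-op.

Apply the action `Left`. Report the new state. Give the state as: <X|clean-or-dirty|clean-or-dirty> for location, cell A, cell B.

start: <B|clean|clean>
Left (#1): <A|clean|clean>

<A|clean|clean>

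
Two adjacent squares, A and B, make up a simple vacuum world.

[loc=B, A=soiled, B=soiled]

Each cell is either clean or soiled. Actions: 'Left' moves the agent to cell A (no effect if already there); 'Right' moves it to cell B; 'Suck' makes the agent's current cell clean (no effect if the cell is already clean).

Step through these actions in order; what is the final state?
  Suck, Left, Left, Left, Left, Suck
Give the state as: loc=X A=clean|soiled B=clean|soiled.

t=1 Suck ⇒ loc=B A=soiled B=clean
t=2 Left ⇒ loc=A A=soiled B=clean
t=3 Left ⇒ loc=A A=soiled B=clean
t=4 Left ⇒ loc=A A=soiled B=clean
t=5 Left ⇒ loc=A A=soiled B=clean
t=6 Suck ⇒ loc=A A=clean B=clean

loc=A A=clean B=clean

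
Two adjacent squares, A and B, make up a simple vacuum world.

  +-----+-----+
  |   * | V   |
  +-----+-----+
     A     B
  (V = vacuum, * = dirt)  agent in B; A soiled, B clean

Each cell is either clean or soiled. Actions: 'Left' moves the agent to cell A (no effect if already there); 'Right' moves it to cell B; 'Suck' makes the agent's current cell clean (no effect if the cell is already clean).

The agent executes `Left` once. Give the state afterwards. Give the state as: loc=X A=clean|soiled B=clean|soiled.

loc=A A=soiled B=clean

start: loc=B A=soiled B=clean
t=1 Left ⇒ loc=A A=soiled B=clean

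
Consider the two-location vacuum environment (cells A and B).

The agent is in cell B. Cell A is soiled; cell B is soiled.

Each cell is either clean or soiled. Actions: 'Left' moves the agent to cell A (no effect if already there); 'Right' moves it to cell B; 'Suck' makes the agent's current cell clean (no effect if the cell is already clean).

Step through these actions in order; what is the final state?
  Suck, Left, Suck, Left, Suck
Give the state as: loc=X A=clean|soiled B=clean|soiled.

loc=A A=clean B=clean

[1] after Suck: loc=B A=soiled B=clean
[2] after Left: loc=A A=soiled B=clean
[3] after Suck: loc=A A=clean B=clean
[4] after Left: loc=A A=clean B=clean
[5] after Suck: loc=A A=clean B=clean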